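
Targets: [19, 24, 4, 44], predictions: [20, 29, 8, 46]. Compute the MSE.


Squared errors: (19-20)²=1, (24-29)²=25, (4-8)²=16, (44-46)²=4
Sum = 46
MSE = 46/4 = 23/2

23/2


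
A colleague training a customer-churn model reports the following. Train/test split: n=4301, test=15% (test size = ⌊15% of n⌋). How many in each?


Test = ⌊4301·15/100⌋ = 645
Train = 4301 - 645 = 3656

Train: 3656, Test: 645


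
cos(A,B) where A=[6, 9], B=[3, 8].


A·B = 6·3 + 9·8 = 90
‖A‖ = √117 = 10.8167, ‖B‖ = √73 = 8.544
cos = 90/(√117·√73) = 90/√8541 = 0.9738

0.9738


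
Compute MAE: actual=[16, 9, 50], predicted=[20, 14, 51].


Absolute errors: |16-20|=4, |9-14|=5, |50-51|=1
Sum = 10
MAE = 10/3 = 10/3

10/3


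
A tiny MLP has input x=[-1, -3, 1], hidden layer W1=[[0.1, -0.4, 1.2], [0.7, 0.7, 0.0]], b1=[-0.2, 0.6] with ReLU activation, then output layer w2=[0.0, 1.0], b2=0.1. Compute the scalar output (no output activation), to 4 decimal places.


z1[0] = (0.1)·(-1) + (-0.4)·(-3) + (1.2)·(1) - 0.2 = 2.1
z1[1] = (0.7)·(-1) + (0.7)·(-3) + (0.0)·(1) + 0.6 = -2.2
h = ReLU(z1) = [2.1, 0.0]
output = (0.0)·(2.1) + (1.0)·(0.0) + 0.1 = 0.1

0.1


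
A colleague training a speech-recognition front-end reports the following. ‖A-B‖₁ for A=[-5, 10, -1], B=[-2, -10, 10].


d = |-5+ 2| + |10+ 10| + |-1-10|
  = 3 + 20 + 11
  = 34

34


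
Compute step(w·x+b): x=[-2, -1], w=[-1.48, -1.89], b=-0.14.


z = (-2)·(-1.48) + (-1)·(-1.89) - 0.14
  = 4.71
step(z) = 1 (z≥0)

1


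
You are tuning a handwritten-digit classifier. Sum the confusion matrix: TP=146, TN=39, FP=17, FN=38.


Total = TP + TN + FP + FN
= 146 + 39 + 17 + 38
= 240
(Predicted positive: 163, predicted negative: 77)

240


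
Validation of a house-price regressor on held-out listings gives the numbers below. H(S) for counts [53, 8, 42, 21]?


Probabilities: [53/124, 8/124, 42/124, 21/124] ≈ [0.4274, 0.0645, 0.3387, 0.1694]
H = -((53/124)·log₂(53/124) + (8/124)·log₂(8/124) + (42/124)·log₂(42/124) + (21/124)·log₂(21/124))
  = 1.7421 bits

1.7421 bits


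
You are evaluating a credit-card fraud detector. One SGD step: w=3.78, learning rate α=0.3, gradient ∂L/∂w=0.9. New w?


w_new = w - α·∇
= 3.78 - 0.3·0.9
= 3.78 - 0.27
= 3.51

3.51


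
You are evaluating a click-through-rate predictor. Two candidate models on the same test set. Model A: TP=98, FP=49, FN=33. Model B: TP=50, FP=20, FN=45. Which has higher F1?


Model A: P=98/147=0.6667, R=98/131=0.7481, F1=2PR/(P+R)=2TP/(2TP+FP+FN)=196/278=0.705
Model B: P=50/70=0.7143, R=50/95=0.5263, F1=2PR/(P+R)=2TP/(2TP+FP+FN)=100/165=0.6061
0.705 > 0.6061 → Model A

Model A


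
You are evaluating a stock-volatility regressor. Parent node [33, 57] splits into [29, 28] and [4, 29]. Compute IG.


Parent = [33, 57], H_parent = 0.9481
H_left = 0.9998 (n=57), H_right = 0.5328 (n=33)
H_children = (57/90)·0.9998 + (33/90)·0.5328 = 0.8286
IG = 0.9481 - 0.8286 = 0.1195

0.1195


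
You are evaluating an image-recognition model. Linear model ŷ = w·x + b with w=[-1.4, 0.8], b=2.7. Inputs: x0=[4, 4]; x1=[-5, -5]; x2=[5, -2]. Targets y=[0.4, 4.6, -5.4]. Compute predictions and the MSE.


ŷ0 = (-1.4)·(4) + (0.8)·(4) + 2.7 = 0.3
ŷ1 = (-1.4)·(-5) + (0.8)·(-5) + 2.7 = 5.7
ŷ2 = (-1.4)·(5) + (0.8)·(-2) + 2.7 = -5.9
errors² = [0.01, 1.21, 0.25]
MSE = 1.4700/3 = 0.49

0.49


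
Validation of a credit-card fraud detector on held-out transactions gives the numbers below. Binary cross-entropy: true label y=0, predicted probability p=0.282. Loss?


BCE = -[y·ln(p) + (1-y)·ln(1-p)]
= -0 - 1·ln(1-0.282)
= -ln(0.718) = 0.3313

0.3313


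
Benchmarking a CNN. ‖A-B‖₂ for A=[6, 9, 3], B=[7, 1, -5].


d = √((6-7)² + (9-1)² + (3+ 5)²)
  = √(1 + 64 + 64)
  = √129 = 11.3578

11.3578


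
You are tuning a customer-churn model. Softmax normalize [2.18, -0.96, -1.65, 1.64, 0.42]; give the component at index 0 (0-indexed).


Exponentials: e^2.18=8.8463, e^-0.96=0.3829, e^-1.65=0.192, e^1.64=5.1552, e^0.42=1.522
Sum = 16.0984
Softmax = [0.5495, 0.0238, 0.0119, 0.3202, 0.0945]
p[0] = 8.8463/16.0984 = 0.5495

0.5495


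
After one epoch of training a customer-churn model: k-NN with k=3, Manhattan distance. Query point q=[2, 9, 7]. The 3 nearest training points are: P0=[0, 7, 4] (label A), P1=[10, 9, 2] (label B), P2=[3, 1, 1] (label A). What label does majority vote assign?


d(q,P0) = 7  (label A)
d(q,P1) = 13  (label B)
d(q,P2) = 15  (label A)
Votes: A=2, B=1
Majority → A

A


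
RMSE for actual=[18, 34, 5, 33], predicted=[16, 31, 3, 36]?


MSE = 26/4 = 6.5
RMSE = √(26/4) = 2.5495

2.5495


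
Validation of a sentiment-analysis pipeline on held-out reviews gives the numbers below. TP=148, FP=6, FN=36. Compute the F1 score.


Precision = 148/154 = 0.961
Recall = 148/184 = 0.8043
F1 = 2·P·R/(P+R) = 2·TP/(2·TP+FP+FN) = 296/(296+6+36) = 296/338 = 0.8757

0.8757


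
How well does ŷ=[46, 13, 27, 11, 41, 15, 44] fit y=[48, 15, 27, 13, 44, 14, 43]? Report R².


ȳ = 29.1429
SS_res = Σ(y-ŷ)² = 23
SS_tot = Σ(y-ȳ)² = 1462.86
R² = 1 - SS_res/SS_tot = 1 - 0.0157 = 0.9843

0.9843


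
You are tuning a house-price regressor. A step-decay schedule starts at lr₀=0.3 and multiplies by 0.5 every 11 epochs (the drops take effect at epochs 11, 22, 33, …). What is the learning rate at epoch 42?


n_drops = ⌊42/11⌋ = 3
lr = 0.3·0.5^3 = 0.3·0.125 = 0.0375

0.0375


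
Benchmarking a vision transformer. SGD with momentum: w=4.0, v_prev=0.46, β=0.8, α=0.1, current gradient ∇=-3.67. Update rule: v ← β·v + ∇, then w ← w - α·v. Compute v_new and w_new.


v_new = 0.8·0.46 - 3.67 = 0.368 - 3.67 = -3.302
w_new = 4.0 - 0.1·-3.302 = 4.0 + 0.3302 = 4.3302

v_new=-3.302, w_new=4.3302


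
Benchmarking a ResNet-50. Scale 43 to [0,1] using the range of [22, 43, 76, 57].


min=22, max=76
(43-22)/(76-22) = 21/54 = 0.3889

0.3889


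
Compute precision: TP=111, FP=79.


Precision = TP/(TP+FP)
= 111/(111+79)
= 111/190 = 58.42%

58.42%


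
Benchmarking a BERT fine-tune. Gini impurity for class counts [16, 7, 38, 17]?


Probabilities: [16/78, 7/78, 38/78, 17/78] ≈ [0.2051, 0.0897, 0.4872, 0.2179]
Σpᵢ² = (256 + 49 + 1444 + 289)/78² = 2038/6084
Gini = 1 - Σpᵢ² = 1 - 2038/6084 = 0.665

0.665


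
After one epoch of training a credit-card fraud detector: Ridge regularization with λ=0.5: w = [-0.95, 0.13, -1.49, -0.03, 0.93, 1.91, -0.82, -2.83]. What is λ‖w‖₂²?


‖w‖₂² = (-0.95)² + (0.13)² + (-1.49)² + (-0.03)² + (0.93)² + (1.91)² + (-0.82)² + (-2.83)²
     = 0.9025 + 0.0169 + 2.2201 + 0.0009 + 0.8649 + 3.6481 + 0.6724 + 8.0089
     = 16.3347
λ·‖w‖₂² = 0.5·16.3347 = 8.16735

8.16735


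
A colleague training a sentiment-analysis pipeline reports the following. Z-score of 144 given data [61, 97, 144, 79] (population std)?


μ = 95.25, σ = 30.8899
z = (144 - 95.25)/30.8899 = 1.5782

1.5782


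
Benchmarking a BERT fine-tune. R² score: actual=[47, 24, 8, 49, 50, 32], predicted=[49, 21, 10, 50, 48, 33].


ȳ = 35
SS_res = Σ(y-ŷ)² = 23
SS_tot = Σ(y-ȳ)² = 1424
R² = 1 - SS_res/SS_tot = 1 - 0.0162 = 0.9838

0.9838


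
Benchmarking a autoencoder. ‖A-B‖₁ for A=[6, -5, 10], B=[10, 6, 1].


d = |6-10| + |-5-6| + |10-1|
  = 4 + 11 + 9
  = 24

24


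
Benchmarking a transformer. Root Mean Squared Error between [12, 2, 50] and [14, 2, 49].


MSE = 5/3 = 1.6667
RMSE = √(5/3) = 1.291

1.291


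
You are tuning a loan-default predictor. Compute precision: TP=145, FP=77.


Precision = TP/(TP+FP)
= 145/(145+77)
= 145/222 = 65.32%

65.32%


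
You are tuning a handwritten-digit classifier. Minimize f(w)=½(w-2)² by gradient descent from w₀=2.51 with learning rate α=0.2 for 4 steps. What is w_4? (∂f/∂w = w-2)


step 1: grad = 2.51-2 = 0.51; w = 2.51 - 0.2·(0.51) = 2.408
step 2: grad = 2.408-2 = 0.408; w = 2.408 - 0.2·(0.408) = 2.3264
step 3: grad = 2.3264-2 = 0.3264; w = 2.3264 - 0.2·(0.3264) = 2.26112
step 4: grad = 2.26112-2 = 0.26112; w = 2.26112 - 0.2·(0.26112) = 2.208896

2.208896


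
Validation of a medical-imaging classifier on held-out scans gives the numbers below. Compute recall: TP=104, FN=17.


Recall = TP/(TP+FN)
= 104/(104+17)
= 104/121 = 85.95%

85.95%


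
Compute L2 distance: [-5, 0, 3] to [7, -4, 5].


d = √((-5-7)² + (0+ 4)² + (3-5)²)
  = √(144 + 16 + 4)
  = √164 = 12.8062

12.8062


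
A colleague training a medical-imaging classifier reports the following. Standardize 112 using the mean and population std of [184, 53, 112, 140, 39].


μ = 105.6, σ = 53.9874
z = (112 - 105.6)/53.9874 = 0.1185

0.1185


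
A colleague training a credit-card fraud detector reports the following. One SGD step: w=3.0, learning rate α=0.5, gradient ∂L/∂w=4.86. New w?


w_new = w - α·∇
= 3.0 - 0.5·4.86
= 3.0 - 2.43
= 0.57

0.57


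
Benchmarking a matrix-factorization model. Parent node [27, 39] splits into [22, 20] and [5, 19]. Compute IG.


Parent = [27, 39], H_parent = 0.976
H_left = 0.9984 (n=42), H_right = 0.7383 (n=24)
H_children = (42/66)·0.9984 + (24/66)·0.7383 = 0.9038
IG = 0.976 - 0.9038 = 0.0722

0.0722


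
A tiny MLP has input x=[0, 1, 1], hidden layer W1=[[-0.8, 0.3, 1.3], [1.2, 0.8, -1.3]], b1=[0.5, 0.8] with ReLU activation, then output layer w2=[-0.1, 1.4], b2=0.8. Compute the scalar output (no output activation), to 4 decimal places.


z1[0] = (-0.8)·(0) + (0.3)·(1) + (1.3)·(1) + 0.5 = 2.1
z1[1] = (1.2)·(0) + (0.8)·(1) + (-1.3)·(1) + 0.8 = 0.3
h = ReLU(z1) = [2.1, 0.3]
output = (-0.1)·(2.1) + (1.4)·(0.3) + 0.8 = 1.01

1.01


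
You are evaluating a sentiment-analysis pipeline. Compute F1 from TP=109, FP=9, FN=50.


Precision = 109/118 = 0.9237
Recall = 109/159 = 0.6855
F1 = 2·P·R/(P+R) = 2·TP/(2·TP+FP+FN) = 218/(218+9+50) = 218/277 = 0.787

0.787


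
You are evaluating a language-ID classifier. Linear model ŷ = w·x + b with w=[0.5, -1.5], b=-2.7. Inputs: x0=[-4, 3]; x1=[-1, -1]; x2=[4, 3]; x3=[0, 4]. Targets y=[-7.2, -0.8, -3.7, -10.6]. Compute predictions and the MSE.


ŷ0 = (0.5)·(-4) + (-1.5)·(3) - 2.7 = -9.2
ŷ1 = (0.5)·(-1) + (-1.5)·(-1) - 2.7 = -1.7
ŷ2 = (0.5)·(4) + (-1.5)·(3) - 2.7 = -5.2
ŷ3 = (0.5)·(0) + (-1.5)·(4) - 2.7 = -8.7
errors² = [4.0, 0.81, 2.25, 3.61]
MSE = 10.6700/4 = 2.6675

2.6675


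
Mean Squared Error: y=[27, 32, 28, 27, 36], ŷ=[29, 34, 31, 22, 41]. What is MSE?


Squared errors: (27-29)²=4, (32-34)²=4, (28-31)²=9, (27-22)²=25, (36-41)²=25
Sum = 67
MSE = 67/5 = 67/5

67/5


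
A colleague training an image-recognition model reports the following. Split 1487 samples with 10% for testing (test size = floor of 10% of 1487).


Test = ⌊1487·10/100⌋ = 148
Train = 1487 - 148 = 1339

Train: 1339, Test: 148


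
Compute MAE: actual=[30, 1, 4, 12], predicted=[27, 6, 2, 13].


Absolute errors: |30-27|=3, |1-6|=5, |4-2|=2, |12-13|=1
Sum = 11
MAE = 11/4 = 11/4

11/4


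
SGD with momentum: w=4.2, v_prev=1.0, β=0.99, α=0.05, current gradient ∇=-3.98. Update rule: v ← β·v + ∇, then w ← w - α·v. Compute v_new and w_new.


v_new = 0.99·1.0 - 3.98 = 0.99 - 3.98 = -2.99
w_new = 4.2 - 0.05·-2.99 = 4.2 + 0.1495 = 4.3495

v_new=-2.99, w_new=4.3495


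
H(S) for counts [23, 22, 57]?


Probabilities: [23/102, 22/102, 57/102] ≈ [0.2255, 0.2157, 0.5588]
H = -((23/102)·log₂(23/102) + (22/102)·log₂(22/102) + (57/102)·log₂(57/102))
  = 1.431 bits

1.431 bits


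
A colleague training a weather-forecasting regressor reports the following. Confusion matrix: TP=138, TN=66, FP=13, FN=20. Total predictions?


Total = TP + TN + FP + FN
= 138 + 66 + 13 + 20
= 237
(Predicted positive: 151, predicted negative: 86)

237


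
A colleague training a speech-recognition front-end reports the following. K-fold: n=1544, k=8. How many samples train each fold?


Fold size = 1544/8 = 193
Training per fold = 1544 - 193 = 1351

1351


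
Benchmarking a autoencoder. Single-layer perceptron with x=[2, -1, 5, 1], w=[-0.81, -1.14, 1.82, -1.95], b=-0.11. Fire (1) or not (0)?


z = (2)·(-0.81) + (-1)·(-1.14) + (5)·(1.82) + (1)·(-1.95) - 0.11
  = 6.56
step(z) = 1 (z≥0)

1


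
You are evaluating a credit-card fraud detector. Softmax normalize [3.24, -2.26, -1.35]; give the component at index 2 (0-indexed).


Exponentials: e^3.24=25.5337, e^-2.26=0.1044, e^-1.35=0.2592
Sum = 25.8973
Softmax = [0.986, 0.004, 0.01]
p[2] = 0.2592/25.8973 = 0.01

0.01


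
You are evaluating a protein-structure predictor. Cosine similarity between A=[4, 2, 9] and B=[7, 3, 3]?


A·B = 4·7 + 2·3 + 9·3 = 61
‖A‖ = √101 = 10.0499, ‖B‖ = √67 = 8.1854
cos = 61/(√101·√67) = 61/√6767 = 0.7415

0.7415


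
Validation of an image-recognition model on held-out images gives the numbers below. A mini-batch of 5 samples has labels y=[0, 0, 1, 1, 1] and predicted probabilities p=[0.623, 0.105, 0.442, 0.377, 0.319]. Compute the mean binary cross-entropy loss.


L[0] = -ln(1-0.623) = -ln(0.377) = 0.9755
L[1] = -ln(1-0.105) = -ln(0.895) = 0.1109
L[2] = -ln(0.442) = 0.8164
L[3] = -ln(0.377) = 0.9755
L[4] = -ln(0.319) = 1.1426
mean = (0.9755 + 0.1109 + 0.8164 + 0.9755 + 1.1426)/5 = 0.8042

0.8042


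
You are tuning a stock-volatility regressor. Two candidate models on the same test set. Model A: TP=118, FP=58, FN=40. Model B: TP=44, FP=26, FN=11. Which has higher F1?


Model A: P=118/176=0.6705, R=118/158=0.7468, F1=2PR/(P+R)=2TP/(2TP+FP+FN)=236/334=0.7066
Model B: P=44/70=0.6286, R=44/55=0.8, F1=2PR/(P+R)=2TP/(2TP+FP+FN)=88/125=0.704
0.7066 > 0.704 → Model A

Model A


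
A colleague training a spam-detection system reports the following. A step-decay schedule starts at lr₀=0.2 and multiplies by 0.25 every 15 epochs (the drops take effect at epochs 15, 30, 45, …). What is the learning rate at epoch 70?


n_drops = ⌊70/15⌋ = 4
lr = 0.2·0.25^4 = 0.2·0.00390625 = 0.00078125

0.00078125


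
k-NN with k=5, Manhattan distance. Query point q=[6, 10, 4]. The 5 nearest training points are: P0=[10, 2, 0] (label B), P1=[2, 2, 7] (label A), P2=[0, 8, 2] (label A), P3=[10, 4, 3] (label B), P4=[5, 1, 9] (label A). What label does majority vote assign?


d(q,P0) = 16  (label B)
d(q,P1) = 15  (label A)
d(q,P2) = 10  (label A)
d(q,P3) = 11  (label B)
d(q,P4) = 15  (label A)
Votes: A=3, B=2
Majority → A

A


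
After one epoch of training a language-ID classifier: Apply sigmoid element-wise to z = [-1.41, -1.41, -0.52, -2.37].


σ(-1.41) = 1/(1+e^1.41) = 0.1962
σ(-1.41) = 1/(1+e^1.41) = 0.1962
σ(-0.52) = 1/(1+e^0.52) = 0.3729
σ(-2.37) = 1/(1+e^2.37) = 0.0855
result = [0.1962, 0.1962, 0.3729, 0.0855]

[0.1962, 0.1962, 0.3729, 0.0855]


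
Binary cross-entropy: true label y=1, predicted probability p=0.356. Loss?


BCE = -[y·ln(p) + (1-y)·ln(1-p)]
= -1·ln(0.356) - 0
= -ln(0.356) = 1.0328

1.0328


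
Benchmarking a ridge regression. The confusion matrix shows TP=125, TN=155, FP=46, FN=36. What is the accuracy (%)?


Accuracy = (TP+TN)/(TP+TN+FP+FN)
= (125+155)/(362)
= 280/362 = 77.35%

77.35%


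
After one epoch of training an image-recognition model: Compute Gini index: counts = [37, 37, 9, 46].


Probabilities: [37/129, 37/129, 9/129, 46/129] ≈ [0.2868, 0.2868, 0.0698, 0.3566]
Σpᵢ² = (1369 + 1369 + 81 + 2116)/129² = 4935/16641
Gini = 1 - Σpᵢ² = 1 - 4935/16641 = 0.7034

0.7034


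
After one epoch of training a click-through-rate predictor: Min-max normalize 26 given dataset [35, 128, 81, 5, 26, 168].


min=5, max=168
(26-5)/(168-5) = 21/163 = 0.1288

0.1288


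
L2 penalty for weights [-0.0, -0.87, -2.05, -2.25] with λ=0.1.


‖w‖₂² = (-0.0)² + (-0.87)² + (-2.05)² + (-2.25)²
     = 0 + 0.7569 + 4.2025 + 5.0625
     = 10.0219
λ·‖w‖₂² = 0.1·10.0219 = 1.00219

1.00219


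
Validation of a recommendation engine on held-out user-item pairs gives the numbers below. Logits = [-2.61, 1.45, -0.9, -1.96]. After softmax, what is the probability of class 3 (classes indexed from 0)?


Exponentials: e^-2.61=0.0735, e^1.45=4.2631, e^-0.9=0.4066, e^-1.96=0.1409
Sum = 4.8841
Softmax = [0.0151, 0.8729, 0.0832, 0.0288]
p[3] = 0.1409/4.8841 = 0.0288

0.0288


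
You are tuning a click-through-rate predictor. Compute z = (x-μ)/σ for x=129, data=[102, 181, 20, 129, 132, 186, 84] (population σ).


μ = 119.1429, σ = 53.341
z = (129 - 119.1429)/53.341 = 0.1848

0.1848


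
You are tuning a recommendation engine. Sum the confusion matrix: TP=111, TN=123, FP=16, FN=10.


Total = TP + TN + FP + FN
= 111 + 123 + 16 + 10
= 260
(Predicted positive: 127, predicted negative: 133)

260


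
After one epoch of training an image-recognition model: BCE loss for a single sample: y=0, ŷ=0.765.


BCE = -[y·ln(p) + (1-y)·ln(1-p)]
= -0 - 1·ln(1-0.765)
= -ln(0.235) = 1.4482

1.4482


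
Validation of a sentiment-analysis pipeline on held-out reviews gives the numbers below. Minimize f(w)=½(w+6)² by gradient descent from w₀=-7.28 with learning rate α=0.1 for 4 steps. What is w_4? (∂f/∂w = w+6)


step 1: grad = -7.28+6 = -1.28; w = -7.28 - 0.1·(-1.28) = -7.152
step 2: grad = -7.152+6 = -1.152; w = -7.152 - 0.1·(-1.152) = -7.0368
step 3: grad = -7.0368+6 = -1.0368; w = -7.0368 - 0.1·(-1.0368) = -6.93312
step 4: grad = -6.93312+6 = -0.93312; w = -6.93312 - 0.1·(-0.93312) = -6.839808

-6.839808


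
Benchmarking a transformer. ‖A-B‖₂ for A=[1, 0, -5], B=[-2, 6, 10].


d = √((1+ 2)² + (0-6)² + (-5-10)²)
  = √(9 + 36 + 225)
  = √270 = 16.4317

16.4317


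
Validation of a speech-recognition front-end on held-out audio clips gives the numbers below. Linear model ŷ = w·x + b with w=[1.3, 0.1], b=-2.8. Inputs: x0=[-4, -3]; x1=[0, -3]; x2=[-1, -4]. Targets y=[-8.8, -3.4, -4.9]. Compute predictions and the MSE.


ŷ0 = (1.3)·(-4) + (0.1)·(-3) - 2.8 = -8.3
ŷ1 = (1.3)·(0) + (0.1)·(-3) - 2.8 = -3.1
ŷ2 = (1.3)·(-1) + (0.1)·(-4) - 2.8 = -4.5
errors² = [0.25, 0.09, 0.16]
MSE = 0.5000/3 = 0.1667

0.1667


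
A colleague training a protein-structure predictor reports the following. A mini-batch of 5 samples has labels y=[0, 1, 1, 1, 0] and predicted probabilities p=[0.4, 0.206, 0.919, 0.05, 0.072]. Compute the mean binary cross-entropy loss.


L[0] = -ln(1-0.4) = -ln(0.6) = 0.5108
L[1] = -ln(0.206) = 1.5799
L[2] = -ln(0.919) = 0.0845
L[3] = -ln(0.05) = 2.9957
L[4] = -ln(1-0.072) = -ln(0.928) = 0.0747
mean = (0.5108 + 1.5799 + 0.0845 + 2.9957 + 0.0747)/5 = 1.0491

1.0491


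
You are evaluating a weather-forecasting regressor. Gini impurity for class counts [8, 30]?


Probabilities: [8/38, 30/38] ≈ [0.2105, 0.7895]
Σpᵢ² = (64 + 900)/38² = 964/1444
Gini = 1 - Σpᵢ² = 1 - 964/1444 = 0.3324

0.3324


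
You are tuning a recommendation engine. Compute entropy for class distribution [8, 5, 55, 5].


Probabilities: [8/73, 5/73, 55/73, 5/73] ≈ [0.1096, 0.0685, 0.7534, 0.0685]
H = -((8/73)·log₂(8/73) + (5/73)·log₂(5/73) + (55/73)·log₂(55/73) + (5/73)·log₂(5/73))
  = 1.1872 bits

1.1872 bits


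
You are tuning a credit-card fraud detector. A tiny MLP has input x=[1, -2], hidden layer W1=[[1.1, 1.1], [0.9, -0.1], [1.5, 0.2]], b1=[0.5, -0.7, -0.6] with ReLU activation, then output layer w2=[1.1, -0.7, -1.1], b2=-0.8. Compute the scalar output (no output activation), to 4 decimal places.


z1[0] = (1.1)·(1) + (1.1)·(-2) + 0.5 = -0.6
z1[1] = (0.9)·(1) + (-0.1)·(-2) - 0.7 = 0.4
z1[2] = (1.5)·(1) + (0.2)·(-2) - 0.6 = 0.5
h = ReLU(z1) = [0.0, 0.4, 0.5]
output = (1.1)·(0.0) + (-0.7)·(0.4) + (-1.1)·(0.5) - 0.8 = -1.63

-1.63


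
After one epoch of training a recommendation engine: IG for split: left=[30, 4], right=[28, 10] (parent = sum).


Parent = [58, 14], H_parent = 0.7107
H_left = 0.5226 (n=34), H_right = 0.8315 (n=38)
H_children = (34/72)·0.5226 + (38/72)·0.8315 = 0.6856
IG = 0.7107 - 0.6856 = 0.0251

0.0251


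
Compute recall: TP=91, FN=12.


Recall = TP/(TP+FN)
= 91/(91+12)
= 91/103 = 88.35%

88.35%


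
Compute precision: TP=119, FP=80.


Precision = TP/(TP+FP)
= 119/(119+80)
= 119/199 = 59.8%

59.8%


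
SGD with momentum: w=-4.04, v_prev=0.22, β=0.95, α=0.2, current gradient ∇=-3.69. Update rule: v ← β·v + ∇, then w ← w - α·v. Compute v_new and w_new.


v_new = 0.95·0.22 - 3.69 = 0.209 - 3.69 = -3.481
w_new = -4.04 - 0.2·-3.481 = -4.04 + 0.6962 = -3.3438

v_new=-3.481, w_new=-3.3438


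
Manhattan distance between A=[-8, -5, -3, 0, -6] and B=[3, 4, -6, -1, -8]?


d = |-8-3| + |-5-4| + |-3+ 6| + |0+ 1| + |-6+ 8|
  = 11 + 9 + 3 + 1 + 2
  = 26

26


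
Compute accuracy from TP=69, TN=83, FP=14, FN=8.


Accuracy = (TP+TN)/(TP+TN+FP+FN)
= (69+83)/(174)
= 152/174 = 87.36%

87.36%


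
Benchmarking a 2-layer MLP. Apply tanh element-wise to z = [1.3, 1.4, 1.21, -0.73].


tanh(1.3) = 0.8617
tanh(1.4) = 0.8854
tanh(1.21) = 0.8367
tanh(-0.73) = -0.6231
result = [0.8617, 0.8854, 0.8367, -0.6231]

[0.8617, 0.8854, 0.8367, -0.6231]


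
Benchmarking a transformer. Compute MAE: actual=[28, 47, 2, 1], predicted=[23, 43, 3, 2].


Absolute errors: |28-23|=5, |47-43|=4, |2-3|=1, |1-2|=1
Sum = 11
MAE = 11/4 = 11/4

11/4


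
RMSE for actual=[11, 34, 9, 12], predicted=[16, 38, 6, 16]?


MSE = 66/4 = 16.5
RMSE = √(66/4) = 4.062

4.062


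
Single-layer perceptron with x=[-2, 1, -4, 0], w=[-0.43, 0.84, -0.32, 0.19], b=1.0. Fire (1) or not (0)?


z = (-2)·(-0.43) + (1)·(0.84) + (-4)·(-0.32) + (0)·(0.19) + 1.0
  = 3.98
step(z) = 1 (z≥0)

1


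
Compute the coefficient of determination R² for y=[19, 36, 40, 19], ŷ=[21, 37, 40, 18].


ȳ = 28.5
SS_res = Σ(y-ŷ)² = 6
SS_tot = Σ(y-ȳ)² = 369
R² = 1 - SS_res/SS_tot = 1 - 0.0163 = 0.9837

0.9837


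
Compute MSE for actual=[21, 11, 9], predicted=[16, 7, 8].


Squared errors: (21-16)²=25, (11-7)²=16, (9-8)²=1
Sum = 42
MSE = 42/3 = 14

14


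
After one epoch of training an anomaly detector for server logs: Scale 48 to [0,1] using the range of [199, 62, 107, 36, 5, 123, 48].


min=5, max=199
(48-5)/(199-5) = 43/194 = 0.2216

0.2216


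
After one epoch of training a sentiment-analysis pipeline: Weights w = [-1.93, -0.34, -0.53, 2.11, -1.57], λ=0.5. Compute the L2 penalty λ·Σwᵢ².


‖w‖₂² = (-1.93)² + (-0.34)² + (-0.53)² + (2.11)² + (-1.57)²
     = 3.7249 + 0.1156 + 0.2809 + 4.4521 + 2.4649
     = 11.0384
λ·‖w‖₂² = 0.5·11.0384 = 5.5192

5.5192


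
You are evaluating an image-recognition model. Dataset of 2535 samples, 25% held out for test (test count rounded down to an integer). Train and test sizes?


Test = ⌊2535·25/100⌋ = 633
Train = 2535 - 633 = 1902

Train: 1902, Test: 633


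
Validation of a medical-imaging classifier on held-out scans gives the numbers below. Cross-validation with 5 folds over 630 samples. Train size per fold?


Fold size = 630/5 = 126
Training per fold = 630 - 126 = 504

504


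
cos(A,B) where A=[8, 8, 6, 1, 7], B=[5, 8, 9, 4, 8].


A·B = 8·5 + 8·8 + 6·9 + 1·4 + 7·8 = 218
‖A‖ = √214 = 14.6287, ‖B‖ = √250 = 15.8114
cos = 218/(√214·√250) = 218/√53500 = 0.9425

0.9425


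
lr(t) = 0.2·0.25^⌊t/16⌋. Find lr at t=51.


n_drops = ⌊51/16⌋ = 3
lr = 0.2·0.25^3 = 0.2·0.015625 = 0.003125

0.003125


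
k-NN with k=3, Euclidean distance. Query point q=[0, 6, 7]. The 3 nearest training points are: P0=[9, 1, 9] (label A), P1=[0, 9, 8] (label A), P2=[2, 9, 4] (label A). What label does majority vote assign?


d(q,P0) = 10.4881  (label A)
d(q,P1) = 3.1623  (label A)
d(q,P2) = 4.6904  (label A)
Votes: A=3, B=0
Majority → A

A


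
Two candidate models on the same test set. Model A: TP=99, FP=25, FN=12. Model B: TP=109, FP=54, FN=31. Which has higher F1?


Model A: P=99/124=0.7984, R=99/111=0.8919, F1=2PR/(P+R)=2TP/(2TP+FP+FN)=198/235=0.8426
Model B: P=109/163=0.6687, R=109/140=0.7786, F1=2PR/(P+R)=2TP/(2TP+FP+FN)=218/303=0.7195
0.8426 > 0.7195 → Model A

Model A


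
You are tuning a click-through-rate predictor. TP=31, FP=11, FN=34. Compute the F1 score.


Precision = 31/42 = 0.7381
Recall = 31/65 = 0.4769
F1 = 2·P·R/(P+R) = 2·TP/(2·TP+FP+FN) = 62/(62+11+34) = 62/107 = 0.5794

0.5794


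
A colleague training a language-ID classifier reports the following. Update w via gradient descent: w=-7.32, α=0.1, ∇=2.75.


w_new = w - α·∇
= -7.32 - 0.1·2.75
= -7.32 - 0.275
= -7.595

-7.595


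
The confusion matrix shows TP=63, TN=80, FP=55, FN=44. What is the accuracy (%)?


Accuracy = (TP+TN)/(TP+TN+FP+FN)
= (63+80)/(242)
= 143/242 = 59.09%

59.09%


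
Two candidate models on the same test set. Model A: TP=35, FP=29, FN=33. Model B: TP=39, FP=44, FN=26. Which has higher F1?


Model A: P=35/64=0.5469, R=35/68=0.5147, F1=2PR/(P+R)=2TP/(2TP+FP+FN)=70/132=0.5303
Model B: P=39/83=0.4699, R=39/65=0.6, F1=2PR/(P+R)=2TP/(2TP+FP+FN)=78/148=0.527
0.5303 > 0.527 → Model A

Model A


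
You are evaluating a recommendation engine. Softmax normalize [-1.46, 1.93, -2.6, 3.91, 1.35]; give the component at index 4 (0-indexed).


Exponentials: e^-1.46=0.2322, e^1.93=6.8895, e^-2.6=0.0743, e^3.91=49.899, e^1.35=3.8574
Sum = 60.9524
Softmax = [0.0038, 0.113, 0.0012, 0.8187, 0.0633]
p[4] = 3.8574/60.9524 = 0.0633

0.0633


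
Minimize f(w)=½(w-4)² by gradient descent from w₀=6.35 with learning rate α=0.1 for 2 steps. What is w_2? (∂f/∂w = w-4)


step 1: grad = 6.35-4 = 2.35; w = 6.35 - 0.1·(2.35) = 6.115
step 2: grad = 6.115-4 = 2.115; w = 6.115 - 0.1·(2.115) = 5.9035

5.9035


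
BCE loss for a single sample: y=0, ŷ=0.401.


BCE = -[y·ln(p) + (1-y)·ln(1-p)]
= -0 - 1·ln(1-0.401)
= -ln(0.599) = 0.5125

0.5125


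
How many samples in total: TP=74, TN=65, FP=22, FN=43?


Total = TP + TN + FP + FN
= 74 + 65 + 22 + 43
= 204
(Predicted positive: 96, predicted negative: 108)

204


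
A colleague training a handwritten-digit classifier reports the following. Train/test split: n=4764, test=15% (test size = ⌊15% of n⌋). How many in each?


Test = ⌊4764·15/100⌋ = 714
Train = 4764 - 714 = 4050

Train: 4050, Test: 714


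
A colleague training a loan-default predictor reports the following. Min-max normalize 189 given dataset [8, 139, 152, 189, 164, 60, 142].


min=8, max=189
(189-8)/(189-8) = 181/181 = 1.0

1.0


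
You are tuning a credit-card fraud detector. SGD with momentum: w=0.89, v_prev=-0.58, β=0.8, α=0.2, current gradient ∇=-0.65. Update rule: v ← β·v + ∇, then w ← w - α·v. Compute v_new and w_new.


v_new = 0.8·-0.58 - 0.65 = -0.464 - 0.65 = -1.114
w_new = 0.89 - 0.2·-1.114 = 0.89 + 0.2228 = 1.1128

v_new=-1.114, w_new=1.1128


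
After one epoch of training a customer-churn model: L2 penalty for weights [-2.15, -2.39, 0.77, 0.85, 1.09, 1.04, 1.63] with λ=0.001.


‖w‖₂² = (-2.15)² + (-2.39)² + (0.77)² + (0.85)² + (1.09)² + (1.04)² + (1.63)²
     = 4.6225 + 5.7121 + 0.5929 + 0.7225 + 1.1881 + 1.0816 + 2.6569
     = 16.5766
λ·‖w‖₂² = 0.001·16.5766 = 0.016577

0.016577


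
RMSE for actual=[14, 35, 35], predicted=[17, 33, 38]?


MSE = 22/3 = 7.3333
RMSE = √(22/3) = 2.708

2.708


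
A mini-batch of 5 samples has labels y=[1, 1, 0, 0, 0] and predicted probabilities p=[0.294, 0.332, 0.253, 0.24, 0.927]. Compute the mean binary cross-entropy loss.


L[0] = -ln(0.294) = 1.2242
L[1] = -ln(0.332) = 1.1026
L[2] = -ln(1-0.253) = -ln(0.747) = 0.2917
L[3] = -ln(1-0.24) = -ln(0.76) = 0.2744
L[4] = -ln(1-0.927) = -ln(0.073) = 2.6173
mean = (1.2242 + 1.1026 + 0.2917 + 0.2744 + 2.6173)/5 = 1.102

1.102


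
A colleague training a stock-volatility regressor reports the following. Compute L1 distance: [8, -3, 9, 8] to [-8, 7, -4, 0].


d = |8+ 8| + |-3-7| + |9+ 4| + |8-0|
  = 16 + 10 + 13 + 8
  = 47

47


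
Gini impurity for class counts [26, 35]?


Probabilities: [26/61, 35/61] ≈ [0.4262, 0.5738]
Σpᵢ² = (676 + 1225)/61² = 1901/3721
Gini = 1 - Σpᵢ² = 1 - 1901/3721 = 0.4891

0.4891


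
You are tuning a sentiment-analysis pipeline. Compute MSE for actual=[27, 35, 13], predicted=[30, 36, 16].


Squared errors: (27-30)²=9, (35-36)²=1, (13-16)²=9
Sum = 19
MSE = 19/3 = 19/3

19/3


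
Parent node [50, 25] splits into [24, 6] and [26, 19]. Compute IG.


Parent = [50, 25], H_parent = 0.9183
H_left = 0.7219 (n=30), H_right = 0.9825 (n=45)
H_children = (30/75)·0.7219 + (45/75)·0.9825 = 0.8783
IG = 0.9183 - 0.8783 = 0.04

0.04


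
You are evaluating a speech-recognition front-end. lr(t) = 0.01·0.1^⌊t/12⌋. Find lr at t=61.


n_drops = ⌊61/12⌋ = 5
lr = 0.01·0.1^5 = 0.01·0.00001 = 0.0000001

0.0000001


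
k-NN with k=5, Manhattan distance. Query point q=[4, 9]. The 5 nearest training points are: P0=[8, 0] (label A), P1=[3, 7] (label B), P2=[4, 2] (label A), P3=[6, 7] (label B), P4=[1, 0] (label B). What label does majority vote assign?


d(q,P0) = 13  (label A)
d(q,P1) = 3  (label B)
d(q,P2) = 7  (label A)
d(q,P3) = 4  (label B)
d(q,P4) = 12  (label B)
Votes: A=2, B=3
Majority → B

B


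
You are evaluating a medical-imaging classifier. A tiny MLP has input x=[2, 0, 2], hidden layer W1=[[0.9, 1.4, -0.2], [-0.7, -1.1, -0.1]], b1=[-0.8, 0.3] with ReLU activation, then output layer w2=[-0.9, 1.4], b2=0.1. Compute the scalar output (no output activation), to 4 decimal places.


z1[0] = (0.9)·(2) + (1.4)·(0) + (-0.2)·(2) - 0.8 = 0.6
z1[1] = (-0.7)·(2) + (-1.1)·(0) + (-0.1)·(2) + 0.3 = -1.3
h = ReLU(z1) = [0.6, 0.0]
output = (-0.9)·(0.6) + (1.4)·(0.0) + 0.1 = -0.44

-0.44


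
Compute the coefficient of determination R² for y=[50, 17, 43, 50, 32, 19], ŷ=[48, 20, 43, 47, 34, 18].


ȳ = 35.1667
SS_res = Σ(y-ŷ)² = 27
SS_tot = Σ(y-ȳ)² = 1102.83
R² = 1 - SS_res/SS_tot = 1 - 0.0245 = 0.9755

0.9755


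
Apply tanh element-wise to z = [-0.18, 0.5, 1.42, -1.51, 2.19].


tanh(-0.18) = -0.1781
tanh(0.5) = 0.4621
tanh(1.42) = 0.8896
tanh(-1.51) = -0.9069
tanh(2.19) = 0.9753
result = [-0.1781, 0.4621, 0.8896, -0.9069, 0.9753]

[-0.1781, 0.4621, 0.8896, -0.9069, 0.9753]


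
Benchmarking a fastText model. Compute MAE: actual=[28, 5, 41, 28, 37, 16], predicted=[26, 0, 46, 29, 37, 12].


Absolute errors: |28-26|=2, |5-0|=5, |41-46|=5, |28-29|=1, |37-37|=0, |16-12|=4
Sum = 17
MAE = 17/6 = 17/6

17/6


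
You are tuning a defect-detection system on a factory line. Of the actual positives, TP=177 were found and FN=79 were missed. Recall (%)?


Recall = TP/(TP+FN)
= 177/(177+79)
= 177/256 = 69.14%

69.14%


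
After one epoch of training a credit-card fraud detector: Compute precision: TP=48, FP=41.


Precision = TP/(TP+FP)
= 48/(48+41)
= 48/89 = 53.93%

53.93%


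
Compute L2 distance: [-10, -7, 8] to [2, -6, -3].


d = √((-10-2)² + (-7+ 6)² + (8+ 3)²)
  = √(144 + 1 + 121)
  = √266 = 16.3095

16.3095


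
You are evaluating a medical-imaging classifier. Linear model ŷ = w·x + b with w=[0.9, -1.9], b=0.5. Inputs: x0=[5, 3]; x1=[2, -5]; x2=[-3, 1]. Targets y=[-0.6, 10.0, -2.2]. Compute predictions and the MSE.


ŷ0 = (0.9)·(5) + (-1.9)·(3) + 0.5 = -0.7
ŷ1 = (0.9)·(2) + (-1.9)·(-5) + 0.5 = 11.8
ŷ2 = (0.9)·(-3) + (-1.9)·(1) + 0.5 = -4.1
errors² = [0.01, 3.24, 3.61]
MSE = 6.8600/3 = 2.2867

2.2867


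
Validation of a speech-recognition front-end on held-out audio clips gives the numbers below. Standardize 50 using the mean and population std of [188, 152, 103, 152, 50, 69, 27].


μ = 105.8571, σ = 55.6916
z = (50 - 105.8571)/55.6916 = -1.003

-1.003


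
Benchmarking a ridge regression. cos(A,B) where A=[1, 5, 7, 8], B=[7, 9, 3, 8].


A·B = 1·7 + 5·9 + 7·3 + 8·8 = 137
‖A‖ = √139 = 11.7898, ‖B‖ = √203 = 14.2478
cos = 137/(√139·√203) = 137/√28217 = 0.8156

0.8156


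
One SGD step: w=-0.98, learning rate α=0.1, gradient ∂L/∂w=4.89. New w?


w_new = w - α·∇
= -0.98 - 0.1·4.89
= -0.98 - 0.489
= -1.469

-1.469


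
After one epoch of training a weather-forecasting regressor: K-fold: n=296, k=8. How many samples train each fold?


Fold size = 296/8 = 37
Training per fold = 296 - 37 = 259

259


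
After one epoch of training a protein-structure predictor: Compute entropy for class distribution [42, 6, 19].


Probabilities: [42/67, 6/67, 19/67] ≈ [0.6269, 0.0896, 0.2836]
H = -((42/67)·log₂(42/67) + (6/67)·log₂(6/67) + (19/67)·log₂(19/67))
  = 1.2497 bits

1.2497 bits


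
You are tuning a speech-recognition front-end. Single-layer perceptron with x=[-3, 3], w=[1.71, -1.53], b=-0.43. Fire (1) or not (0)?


z = (-3)·(1.71) + (3)·(-1.53) - 0.43
  = -10.15
step(z) = 0 (z<0)

0


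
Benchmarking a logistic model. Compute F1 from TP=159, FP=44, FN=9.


Precision = 159/203 = 0.7833
Recall = 159/168 = 0.9464
F1 = 2·P·R/(P+R) = 2·TP/(2·TP+FP+FN) = 318/(318+44+9) = 318/371 = 0.8571

0.8571


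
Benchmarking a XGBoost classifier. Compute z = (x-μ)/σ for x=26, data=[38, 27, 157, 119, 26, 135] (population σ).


μ = 83.6667, σ = 54.5945
z = (26 - 83.6667)/54.5945 = -1.0563

-1.0563


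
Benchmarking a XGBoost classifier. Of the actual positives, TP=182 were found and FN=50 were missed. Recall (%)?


Recall = TP/(TP+FN)
= 182/(182+50)
= 182/232 = 78.45%

78.45%


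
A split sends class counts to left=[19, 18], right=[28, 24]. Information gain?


Parent = [47, 42], H_parent = 0.9977
H_left = 0.9995 (n=37), H_right = 0.9957 (n=52)
H_children = (37/89)·0.9995 + (52/89)·0.9957 = 0.9973
IG = 0.9977 - 0.9973 = 0.0004

0.0004


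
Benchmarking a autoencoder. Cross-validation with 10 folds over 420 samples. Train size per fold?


Fold size = 420/10 = 42
Training per fold = 420 - 42 = 378

378


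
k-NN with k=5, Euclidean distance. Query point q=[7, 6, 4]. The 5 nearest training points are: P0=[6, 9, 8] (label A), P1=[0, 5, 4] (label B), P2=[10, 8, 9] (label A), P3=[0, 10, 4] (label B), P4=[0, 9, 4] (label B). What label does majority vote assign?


d(q,P0) = 5.099  (label A)
d(q,P1) = 7.0711  (label B)
d(q,P2) = 6.1644  (label A)
d(q,P3) = 8.0623  (label B)
d(q,P4) = 7.6158  (label B)
Votes: A=2, B=3
Majority → B

B


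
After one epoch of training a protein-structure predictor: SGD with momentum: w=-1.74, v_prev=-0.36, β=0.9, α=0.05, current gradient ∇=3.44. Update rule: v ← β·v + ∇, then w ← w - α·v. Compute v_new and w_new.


v_new = 0.9·-0.36 + 3.44 = -0.324 + 3.44 = 3.116
w_new = -1.74 - 0.05·3.116 = -1.74 - 0.1558 = -1.8958

v_new=3.116, w_new=-1.8958


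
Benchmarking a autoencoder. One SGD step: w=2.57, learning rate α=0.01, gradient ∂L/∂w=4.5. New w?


w_new = w - α·∇
= 2.57 - 0.01·4.5
= 2.57 - 0.045
= 2.525

2.525


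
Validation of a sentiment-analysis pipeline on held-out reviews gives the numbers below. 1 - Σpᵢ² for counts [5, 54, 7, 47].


Probabilities: [5/113, 54/113, 7/113, 47/113] ≈ [0.0442, 0.4779, 0.0619, 0.4159]
Σpᵢ² = (25 + 2916 + 49 + 2209)/113² = 5199/12769
Gini = 1 - Σpᵢ² = 1 - 5199/12769 = 0.5928

0.5928


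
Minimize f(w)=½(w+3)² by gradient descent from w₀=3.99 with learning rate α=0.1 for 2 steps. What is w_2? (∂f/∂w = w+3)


step 1: grad = 3.99+3 = 6.99; w = 3.99 - 0.1·(6.99) = 3.291
step 2: grad = 3.291+3 = 6.291; w = 3.291 - 0.1·(6.291) = 2.6619

2.6619


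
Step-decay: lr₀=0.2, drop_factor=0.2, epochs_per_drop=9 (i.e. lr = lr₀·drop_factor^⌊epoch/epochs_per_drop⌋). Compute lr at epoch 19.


n_drops = ⌊19/9⌋ = 2
lr = 0.2·0.2^2 = 0.2·0.04 = 0.008

0.008


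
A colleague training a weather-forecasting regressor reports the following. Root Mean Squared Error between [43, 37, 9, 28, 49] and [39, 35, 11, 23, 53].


MSE = 65/5 = 13
RMSE = √(65/5) = 3.6056

3.6056


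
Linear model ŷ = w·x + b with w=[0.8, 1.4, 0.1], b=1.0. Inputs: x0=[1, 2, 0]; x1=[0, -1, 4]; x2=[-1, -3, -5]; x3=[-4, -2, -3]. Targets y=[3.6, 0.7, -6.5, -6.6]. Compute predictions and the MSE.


ŷ0 = (0.8)·(1) + (1.4)·(2) + (0.1)·(0) + 1.0 = 4.6
ŷ1 = (0.8)·(0) + (1.4)·(-1) + (0.1)·(4) + 1.0 = 0.0
ŷ2 = (0.8)·(-1) + (1.4)·(-3) + (0.1)·(-5) + 1.0 = -4.5
ŷ3 = (0.8)·(-4) + (1.4)·(-2) + (0.1)·(-3) + 1.0 = -5.3
errors² = [1.0, 0.49, 4.0, 1.69]
MSE = 7.1800/4 = 1.795

1.795


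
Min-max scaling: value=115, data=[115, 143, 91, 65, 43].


min=43, max=143
(115-43)/(143-43) = 72/100 = 0.72

0.72


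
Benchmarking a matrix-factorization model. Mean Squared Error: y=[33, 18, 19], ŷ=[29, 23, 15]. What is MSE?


Squared errors: (33-29)²=16, (18-23)²=25, (19-15)²=16
Sum = 57
MSE = 57/3 = 19

19


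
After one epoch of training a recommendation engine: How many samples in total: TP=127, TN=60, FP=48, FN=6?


Total = TP + TN + FP + FN
= 127 + 60 + 48 + 6
= 241
(Predicted positive: 175, predicted negative: 66)

241


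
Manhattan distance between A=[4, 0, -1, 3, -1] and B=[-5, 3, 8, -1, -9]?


d = |4+ 5| + |0-3| + |-1-8| + |3+ 1| + |-1+ 9|
  = 9 + 3 + 9 + 4 + 8
  = 33

33


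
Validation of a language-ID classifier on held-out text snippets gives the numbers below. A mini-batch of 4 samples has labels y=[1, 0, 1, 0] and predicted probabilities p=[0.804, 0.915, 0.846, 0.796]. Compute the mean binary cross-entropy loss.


L[0] = -ln(0.804) = 0.2182
L[1] = -ln(1-0.915) = -ln(0.085) = 2.4651
L[2] = -ln(0.846) = 0.1672
L[3] = -ln(1-0.796) = -ln(0.204) = 1.5896
mean = (0.2182 + 2.4651 + 0.1672 + 1.5896)/4 = 1.11

1.11


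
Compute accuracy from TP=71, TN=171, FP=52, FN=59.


Accuracy = (TP+TN)/(TP+TN+FP+FN)
= (71+171)/(353)
= 242/353 = 68.56%

68.56%


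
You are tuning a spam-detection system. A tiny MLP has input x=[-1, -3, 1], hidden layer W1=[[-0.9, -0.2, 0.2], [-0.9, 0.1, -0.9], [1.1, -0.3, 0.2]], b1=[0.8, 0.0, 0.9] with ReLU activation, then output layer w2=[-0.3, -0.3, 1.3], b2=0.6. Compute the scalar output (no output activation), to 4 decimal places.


z1[0] = (-0.9)·(-1) + (-0.2)·(-3) + (0.2)·(1) + 0.8 = 2.5
z1[1] = (-0.9)·(-1) + (0.1)·(-3) + (-0.9)·(1) + 0.0 = -0.3
z1[2] = (1.1)·(-1) + (-0.3)·(-3) + (0.2)·(1) + 0.9 = 0.9
h = ReLU(z1) = [2.5, 0.0, 0.9]
output = (-0.3)·(2.5) + (-0.3)·(0.0) + (1.3)·(0.9) + 0.6 = 1.02

1.02


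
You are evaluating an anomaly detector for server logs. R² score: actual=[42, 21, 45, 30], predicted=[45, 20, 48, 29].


ȳ = 34.5
SS_res = Σ(y-ŷ)² = 20
SS_tot = Σ(y-ȳ)² = 369
R² = 1 - SS_res/SS_tot = 1 - 0.0542 = 0.9458

0.9458


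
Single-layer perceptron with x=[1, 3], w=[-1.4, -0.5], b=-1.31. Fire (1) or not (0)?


z = (1)·(-1.4) + (3)·(-0.5) - 1.31
  = -4.21
step(z) = 0 (z<0)

0


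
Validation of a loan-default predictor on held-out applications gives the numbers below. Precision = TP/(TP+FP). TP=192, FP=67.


Precision = TP/(TP+FP)
= 192/(192+67)
= 192/259 = 74.13%

74.13%


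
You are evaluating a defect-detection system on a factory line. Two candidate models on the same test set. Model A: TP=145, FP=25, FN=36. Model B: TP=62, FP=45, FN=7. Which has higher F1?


Model A: P=145/170=0.8529, R=145/181=0.8011, F1=2PR/(P+R)=2TP/(2TP+FP+FN)=290/351=0.8262
Model B: P=62/107=0.5794, R=62/69=0.8986, F1=2PR/(P+R)=2TP/(2TP+FP+FN)=124/176=0.7045
0.8262 > 0.7045 → Model A

Model A


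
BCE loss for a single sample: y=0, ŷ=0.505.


BCE = -[y·ln(p) + (1-y)·ln(1-p)]
= -0 - 1·ln(1-0.505)
= -ln(0.495) = 0.7032

0.7032


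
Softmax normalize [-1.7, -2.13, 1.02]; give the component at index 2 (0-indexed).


Exponentials: e^-1.7=0.1827, e^-2.13=0.1188, e^1.02=2.7732
Sum = 3.0747
Softmax = [0.0594, 0.0386, 0.9019]
p[2] = 2.7732/3.0747 = 0.9019

0.9019


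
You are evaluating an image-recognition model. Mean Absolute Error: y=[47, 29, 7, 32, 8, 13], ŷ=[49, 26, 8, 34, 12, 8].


Absolute errors: |47-49|=2, |29-26|=3, |7-8|=1, |32-34|=2, |8-12|=4, |13-8|=5
Sum = 17
MAE = 17/6 = 17/6

17/6
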